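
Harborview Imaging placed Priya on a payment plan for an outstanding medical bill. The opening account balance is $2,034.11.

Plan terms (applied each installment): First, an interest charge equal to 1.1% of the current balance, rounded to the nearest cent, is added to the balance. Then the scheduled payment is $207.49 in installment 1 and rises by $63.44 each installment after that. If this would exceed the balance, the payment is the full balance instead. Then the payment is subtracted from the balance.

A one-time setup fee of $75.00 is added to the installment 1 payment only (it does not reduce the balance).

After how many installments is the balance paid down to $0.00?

Installment 1: opening $2,034.11; interest $22.38 → $2,056.49; payment $207.49 (+ $75.00 fee); balance $1,849.00
Installment 2: opening $1,849.00; interest $20.34 → $1,869.34; payment $270.93; balance $1,598.41
Installment 3: opening $1,598.41; interest $17.58 → $1,615.99; payment $334.37; balance $1,281.62
Installment 4: opening $1,281.62; interest $14.10 → $1,295.72; payment $397.81; balance $897.91
Installment 5: opening $897.91; interest $9.88 → $907.79; payment $461.25; balance $446.54
Installment 6: opening $446.54; interest $4.91 → $451.45; payment $451.45; balance $0.00
Balance reaches $0.00 in installment 6.

6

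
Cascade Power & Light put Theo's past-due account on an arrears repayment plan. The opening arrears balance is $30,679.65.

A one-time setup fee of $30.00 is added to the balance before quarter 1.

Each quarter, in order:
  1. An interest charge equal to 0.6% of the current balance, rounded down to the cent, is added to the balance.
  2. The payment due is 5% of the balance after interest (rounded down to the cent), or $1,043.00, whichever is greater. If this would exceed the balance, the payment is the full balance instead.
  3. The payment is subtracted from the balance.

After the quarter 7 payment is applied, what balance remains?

Quarter 1: $30,709.65 +$184.25 interest = $30,893.90; pay $1,544.69 → $29,349.21
Quarter 2: $29,349.21 +$176.09 interest = $29,525.30; pay $1,476.26 → $28,049.04
Quarter 3: $28,049.04 +$168.29 interest = $28,217.33; pay $1,410.86 → $26,806.47
Quarter 4: $26,806.47 +$160.83 interest = $26,967.30; pay $1,348.36 → $25,618.94
Quarter 5: $25,618.94 +$153.71 interest = $25,772.65; pay $1,288.63 → $24,484.02
Quarter 6: $24,484.02 +$146.90 interest = $24,630.92; pay $1,231.54 → $23,399.38
Quarter 7: $23,399.38 +$140.39 interest = $23,539.77; pay $1,176.98 → $22,362.79

$22,362.79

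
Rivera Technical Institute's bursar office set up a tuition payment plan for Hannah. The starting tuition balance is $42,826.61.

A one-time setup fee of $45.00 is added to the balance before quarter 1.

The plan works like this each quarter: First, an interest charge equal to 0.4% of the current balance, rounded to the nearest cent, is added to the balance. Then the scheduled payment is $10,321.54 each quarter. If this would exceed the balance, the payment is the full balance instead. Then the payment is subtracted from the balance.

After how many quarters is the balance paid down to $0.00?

Quarter 1: opening $42,871.61; interest $171.49 → $43,043.10; payment $10,321.54; balance $32,721.56
Quarter 2: opening $32,721.56; interest $130.89 → $32,852.45; payment $10,321.54; balance $22,530.91
Quarter 3: opening $22,530.91; interest $90.12 → $22,621.03; payment $10,321.54; balance $12,299.49
Quarter 4: opening $12,299.49; interest $49.20 → $12,348.69; payment $10,321.54; balance $2,027.15
Quarter 5: opening $2,027.15; interest $8.11 → $2,035.26; payment $2,035.26; balance $0.00
Balance reaches $0.00 in quarter 5.

5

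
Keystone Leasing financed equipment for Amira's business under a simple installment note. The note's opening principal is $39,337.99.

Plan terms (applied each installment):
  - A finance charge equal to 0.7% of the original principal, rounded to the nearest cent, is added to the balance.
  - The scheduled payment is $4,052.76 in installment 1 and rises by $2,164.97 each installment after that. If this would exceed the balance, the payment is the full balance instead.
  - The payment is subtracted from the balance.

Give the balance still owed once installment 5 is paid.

# | Opening | Interest | Payment | End bal
1 | $39,337.99 | $275.37 | $4,052.76 | $35,560.60
2 | $35,560.60 | $275.37 | $6,217.73 | $29,618.24
3 | $29,618.24 | $275.37 | $8,382.70 | $21,510.91
4 | $21,510.91 | $275.37 | $10,547.67 | $11,238.61
5 | $11,238.61 | $275.37 | $11,513.98 | $0.00

$0.00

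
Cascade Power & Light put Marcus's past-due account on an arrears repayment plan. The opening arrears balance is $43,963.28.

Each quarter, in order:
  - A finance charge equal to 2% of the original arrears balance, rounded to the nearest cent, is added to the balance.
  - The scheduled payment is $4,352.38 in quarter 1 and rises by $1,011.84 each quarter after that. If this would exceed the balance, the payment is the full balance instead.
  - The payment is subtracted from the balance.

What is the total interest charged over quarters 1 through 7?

$6,154.89

Quarter 1: opening $43,963.28; interest $879.27 → $44,842.55; payment $4,352.38; balance $40,490.17
Quarter 2: opening $40,490.17; interest $879.27 → $41,369.44; payment $5,364.22; balance $36,005.22
Quarter 3: opening $36,005.22; interest $879.27 → $36,884.49; payment $6,376.06; balance $30,508.43
Quarter 4: opening $30,508.43; interest $879.27 → $31,387.70; payment $7,387.90; balance $23,999.80
Quarter 5: opening $23,999.80; interest $879.27 → $24,879.07; payment $8,399.74; balance $16,479.33
Quarter 6: opening $16,479.33; interest $879.27 → $17,358.60; payment $9,411.58; balance $7,947.02
Quarter 7: opening $7,947.02; interest $879.27 → $8,826.29; payment $8,826.29; balance $0.00
Total interest: $879.27 + $879.27 + $879.27 + $879.27 + $879.27 + $879.27 + $879.27 = $6,154.89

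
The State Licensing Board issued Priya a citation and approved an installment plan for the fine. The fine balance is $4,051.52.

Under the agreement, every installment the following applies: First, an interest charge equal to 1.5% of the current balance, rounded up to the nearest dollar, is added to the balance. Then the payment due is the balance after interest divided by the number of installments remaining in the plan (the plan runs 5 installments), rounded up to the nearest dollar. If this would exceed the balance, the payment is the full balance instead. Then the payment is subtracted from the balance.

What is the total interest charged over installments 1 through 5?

Installment 1: opening $4,051.52; interest $61.00 → $4,112.52; payment $823.00; balance $3,289.52
Installment 2: opening $3,289.52; interest $50.00 → $3,339.52; payment $835.00; balance $2,504.52
Installment 3: opening $2,504.52; interest $38.00 → $2,542.52; payment $848.00; balance $1,694.52
Installment 4: opening $1,694.52; interest $26.00 → $1,720.52; payment $861.00; balance $859.52
Installment 5: opening $859.52; interest $13.00 → $872.52; payment $872.52; balance $0.00
Total interest: $61.00 + $50.00 + $38.00 + $26.00 + $13.00 = $188.00

$188.00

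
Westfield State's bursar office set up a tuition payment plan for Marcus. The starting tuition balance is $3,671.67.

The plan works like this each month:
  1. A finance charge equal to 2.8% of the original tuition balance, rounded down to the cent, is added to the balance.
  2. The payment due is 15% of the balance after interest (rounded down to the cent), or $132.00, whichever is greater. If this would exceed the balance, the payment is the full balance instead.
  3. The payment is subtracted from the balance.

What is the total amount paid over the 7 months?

# | Opening | Interest | Payment | End bal
1 | $3,671.67 | $102.80 | $566.17 | $3,208.30
2 | $3,208.30 | $102.80 | $496.66 | $2,814.44
3 | $2,814.44 | $102.80 | $437.58 | $2,479.66
4 | $2,479.66 | $102.80 | $387.36 | $2,195.10
5 | $2,195.10 | $102.80 | $344.68 | $1,953.22
6 | $1,953.22 | $102.80 | $308.40 | $1,747.62
7 | $1,747.62 | $102.80 | $277.56 | $1,572.86
Total paid: $2,818.41

$2,818.41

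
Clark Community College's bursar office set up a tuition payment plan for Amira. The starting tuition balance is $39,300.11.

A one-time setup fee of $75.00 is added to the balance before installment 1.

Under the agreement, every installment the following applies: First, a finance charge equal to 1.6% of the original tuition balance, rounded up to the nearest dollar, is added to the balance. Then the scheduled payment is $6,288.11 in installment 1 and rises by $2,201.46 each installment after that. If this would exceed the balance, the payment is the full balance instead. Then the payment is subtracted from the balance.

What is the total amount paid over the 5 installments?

$42,520.11

Installment 1: $39,375.11 +$629.00 interest = $40,004.11; pay $6,288.11 → $33,716.00
Installment 2: $33,716.00 +$629.00 interest = $34,345.00; pay $8,489.57 → $25,855.43
Installment 3: $25,855.43 +$629.00 interest = $26,484.43; pay $10,691.03 → $15,793.40
Installment 4: $15,793.40 +$629.00 interest = $16,422.40; pay $12,892.49 → $3,529.91
Installment 5: $3,529.91 +$629.00 interest = $4,158.91; pay $4,158.91 → $0.00
Total paid: $42,520.11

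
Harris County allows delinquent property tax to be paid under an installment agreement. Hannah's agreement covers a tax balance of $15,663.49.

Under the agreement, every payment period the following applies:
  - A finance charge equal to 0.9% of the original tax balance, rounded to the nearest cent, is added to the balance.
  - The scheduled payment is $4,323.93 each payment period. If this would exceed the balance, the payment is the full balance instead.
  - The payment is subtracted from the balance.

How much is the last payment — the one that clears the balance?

$3,255.58

# | Opening | Interest | Payment | End bal
1 | $15,663.49 | $140.97 | $4,323.93 | $11,480.53
2 | $11,480.53 | $140.97 | $4,323.93 | $7,297.57
3 | $7,297.57 | $140.97 | $4,323.93 | $3,114.61
4 | $3,114.61 | $140.97 | $3,255.58 | $0.00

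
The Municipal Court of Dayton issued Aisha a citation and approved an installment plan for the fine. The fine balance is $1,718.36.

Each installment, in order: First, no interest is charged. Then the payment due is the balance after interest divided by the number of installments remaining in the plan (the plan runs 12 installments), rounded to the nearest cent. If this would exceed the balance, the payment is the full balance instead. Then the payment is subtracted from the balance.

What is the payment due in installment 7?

$143.20

Installment 1: opening $1,718.36; payment $143.20; balance $1,575.16
Installment 2: opening $1,575.16; payment $143.20; balance $1,431.96
Installment 3: opening $1,431.96; payment $143.20; balance $1,288.76
Installment 4: opening $1,288.76; payment $143.20; balance $1,145.56
Installment 5: opening $1,145.56; payment $143.20; balance $1,002.36
Installment 6: opening $1,002.36; payment $143.19; balance $859.17
Installment 7: opening $859.17; payment $143.20; balance $715.97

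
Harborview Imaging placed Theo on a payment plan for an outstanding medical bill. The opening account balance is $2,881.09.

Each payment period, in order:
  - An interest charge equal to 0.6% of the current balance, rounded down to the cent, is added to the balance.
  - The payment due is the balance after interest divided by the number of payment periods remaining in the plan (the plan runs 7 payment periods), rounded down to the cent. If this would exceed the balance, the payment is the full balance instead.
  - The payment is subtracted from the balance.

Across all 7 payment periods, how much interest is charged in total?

$69.93

Payment period 1: $2,881.09 +$17.28 interest = $2,898.37; pay $414.05 → $2,484.32
Payment period 2: $2,484.32 +$14.90 interest = $2,499.22; pay $416.53 → $2,082.69
Payment period 3: $2,082.69 +$12.49 interest = $2,095.18; pay $419.03 → $1,676.15
Payment period 4: $1,676.15 +$10.05 interest = $1,686.20; pay $421.55 → $1,264.65
Payment period 5: $1,264.65 +$7.58 interest = $1,272.23; pay $424.07 → $848.16
Payment period 6: $848.16 +$5.08 interest = $853.24; pay $426.62 → $426.62
Payment period 7: $426.62 +$2.55 interest = $429.17; pay $429.17 → $0.00
Total interest: $17.28 + $14.90 + $12.49 + $10.05 + $7.58 + $5.08 + $2.55 = $69.93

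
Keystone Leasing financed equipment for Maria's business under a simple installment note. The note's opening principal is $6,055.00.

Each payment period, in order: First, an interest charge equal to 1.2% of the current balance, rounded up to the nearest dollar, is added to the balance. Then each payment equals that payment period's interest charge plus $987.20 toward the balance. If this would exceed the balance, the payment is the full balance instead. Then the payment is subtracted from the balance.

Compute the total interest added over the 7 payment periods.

$263.00

Payment period 1: opening $6,055.00; interest $73.00 → $6,128.00; payment $1,060.20; balance $5,067.80
Payment period 2: opening $5,067.80; interest $61.00 → $5,128.80; payment $1,048.20; balance $4,080.60
Payment period 3: opening $4,080.60; interest $49.00 → $4,129.60; payment $1,036.20; balance $3,093.40
Payment period 4: opening $3,093.40; interest $38.00 → $3,131.40; payment $1,025.20; balance $2,106.20
Payment period 5: opening $2,106.20; interest $26.00 → $2,132.20; payment $1,013.20; balance $1,119.00
Payment period 6: opening $1,119.00; interest $14.00 → $1,133.00; payment $1,001.20; balance $131.80
Payment period 7: opening $131.80; interest $2.00 → $133.80; payment $133.80; balance $0.00
Total interest: $73.00 + $61.00 + $49.00 + $38.00 + $26.00 + $14.00 + $2.00 = $263.00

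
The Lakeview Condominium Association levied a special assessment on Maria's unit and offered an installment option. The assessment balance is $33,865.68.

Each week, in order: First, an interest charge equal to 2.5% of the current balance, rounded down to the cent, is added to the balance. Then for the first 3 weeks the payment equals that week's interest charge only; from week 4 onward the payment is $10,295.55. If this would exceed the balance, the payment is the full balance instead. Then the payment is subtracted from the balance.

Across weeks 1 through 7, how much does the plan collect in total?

Week 1: opening $33,865.68; interest $846.64 → $34,712.32; payment $846.64; balance $33,865.68
Week 2: opening $33,865.68; interest $846.64 → $34,712.32; payment $846.64; balance $33,865.68
Week 3: opening $33,865.68; interest $846.64 → $34,712.32; payment $846.64; balance $33,865.68
Week 4: opening $33,865.68; interest $846.64 → $34,712.32; payment $10,295.55; balance $24,416.77
Week 5: opening $24,416.77; interest $610.41 → $25,027.18; payment $10,295.55; balance $14,731.63
Week 6: opening $14,731.63; interest $368.29 → $15,099.92; payment $10,295.55; balance $4,804.37
Week 7: opening $4,804.37; interest $120.10 → $4,924.47; payment $4,924.47; balance $0.00
Total paid: $38,351.04

$38,351.04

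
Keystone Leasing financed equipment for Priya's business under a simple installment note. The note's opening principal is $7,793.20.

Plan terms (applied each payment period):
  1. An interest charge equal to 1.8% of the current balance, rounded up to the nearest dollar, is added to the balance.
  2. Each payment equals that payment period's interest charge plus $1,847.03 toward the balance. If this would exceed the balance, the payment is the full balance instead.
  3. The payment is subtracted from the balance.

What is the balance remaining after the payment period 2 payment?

Payment period 1: opening $7,793.20; interest $141.00 → $7,934.20; payment $1,988.03; balance $5,946.17
Payment period 2: opening $5,946.17; interest $108.00 → $6,054.17; payment $1,955.03; balance $4,099.14

$4,099.14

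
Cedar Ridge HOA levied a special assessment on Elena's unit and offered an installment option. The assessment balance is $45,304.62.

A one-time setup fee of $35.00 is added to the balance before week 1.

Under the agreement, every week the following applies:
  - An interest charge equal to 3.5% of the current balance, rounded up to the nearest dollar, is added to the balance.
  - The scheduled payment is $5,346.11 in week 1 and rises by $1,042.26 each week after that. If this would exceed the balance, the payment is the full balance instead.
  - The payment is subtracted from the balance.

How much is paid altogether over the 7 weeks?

Week 1: opening $45,339.62; interest $1,587.00 → $46,926.62; payment $5,346.11; balance $41,580.51
Week 2: opening $41,580.51; interest $1,456.00 → $43,036.51; payment $6,388.37; balance $36,648.14
Week 3: opening $36,648.14; interest $1,283.00 → $37,931.14; payment $7,430.63; balance $30,500.51
Week 4: opening $30,500.51; interest $1,068.00 → $31,568.51; payment $8,472.89; balance $23,095.62
Week 5: opening $23,095.62; interest $809.00 → $23,904.62; payment $9,515.15; balance $14,389.47
Week 6: opening $14,389.47; interest $504.00 → $14,893.47; payment $10,557.41; balance $4,336.06
Week 7: opening $4,336.06; interest $152.00 → $4,488.06; payment $4,488.06; balance $0.00
Total paid: $52,198.62

$52,198.62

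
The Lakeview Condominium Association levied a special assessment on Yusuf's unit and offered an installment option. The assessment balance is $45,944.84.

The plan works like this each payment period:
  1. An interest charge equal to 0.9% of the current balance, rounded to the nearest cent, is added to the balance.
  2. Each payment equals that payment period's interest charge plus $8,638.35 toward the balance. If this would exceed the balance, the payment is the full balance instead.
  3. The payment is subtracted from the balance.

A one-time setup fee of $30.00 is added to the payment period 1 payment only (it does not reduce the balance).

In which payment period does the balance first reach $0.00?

Payment period 1: opening $45,944.84; interest $413.50 → $46,358.34; payment $9,051.85 (+ $30.00 fee); balance $37,306.49
Payment period 2: opening $37,306.49; interest $335.76 → $37,642.25; payment $8,974.11; balance $28,668.14
Payment period 3: opening $28,668.14; interest $258.01 → $28,926.15; payment $8,896.36; balance $20,029.79
Payment period 4: opening $20,029.79; interest $180.27 → $20,210.06; payment $8,818.62; balance $11,391.44
Payment period 5: opening $11,391.44; interest $102.52 → $11,493.96; payment $8,740.87; balance $2,753.09
Payment period 6: opening $2,753.09; interest $24.78 → $2,777.87; payment $2,777.87; balance $0.00
Balance reaches $0.00 in payment period 6.

6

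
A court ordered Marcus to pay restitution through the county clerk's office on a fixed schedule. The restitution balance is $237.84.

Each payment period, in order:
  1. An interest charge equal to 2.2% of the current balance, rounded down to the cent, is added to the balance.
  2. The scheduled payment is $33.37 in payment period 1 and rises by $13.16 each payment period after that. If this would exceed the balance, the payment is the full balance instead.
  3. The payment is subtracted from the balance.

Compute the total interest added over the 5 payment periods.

# | Opening | Interest | Payment | End bal
1 | $237.84 | $5.23 | $33.37 | $209.70
2 | $209.70 | $4.61 | $46.53 | $167.78
3 | $167.78 | $3.69 | $59.69 | $111.78
4 | $111.78 | $2.45 | $72.85 | $41.38
5 | $41.38 | $0.91 | $42.29 | $0.00
Total interest: $5.23 + $4.61 + $3.69 + $2.45 + $0.91 = $16.89

$16.89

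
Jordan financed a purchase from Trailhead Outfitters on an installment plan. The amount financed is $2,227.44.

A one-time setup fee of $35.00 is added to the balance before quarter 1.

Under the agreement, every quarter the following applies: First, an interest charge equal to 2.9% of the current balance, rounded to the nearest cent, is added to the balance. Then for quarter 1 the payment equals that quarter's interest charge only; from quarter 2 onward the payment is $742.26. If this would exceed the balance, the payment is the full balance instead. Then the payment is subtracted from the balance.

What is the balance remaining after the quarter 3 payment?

Quarter 1: $2,262.44 +$65.61 interest = $2,328.05; pay $65.61 → $2,262.44
Quarter 2: $2,262.44 +$65.61 interest = $2,328.05; pay $742.26 → $1,585.79
Quarter 3: $1,585.79 +$45.99 interest = $1,631.78; pay $742.26 → $889.52

$889.52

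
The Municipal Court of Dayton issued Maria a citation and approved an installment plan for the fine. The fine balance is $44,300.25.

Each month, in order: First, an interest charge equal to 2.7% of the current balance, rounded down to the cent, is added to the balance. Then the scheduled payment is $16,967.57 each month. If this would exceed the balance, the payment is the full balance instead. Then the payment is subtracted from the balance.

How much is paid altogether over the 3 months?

$46,599.56

Month 1: $44,300.25 +$1,196.10 interest = $45,496.35; pay $16,967.57 → $28,528.78
Month 2: $28,528.78 +$770.27 interest = $29,299.05; pay $16,967.57 → $12,331.48
Month 3: $12,331.48 +$332.94 interest = $12,664.42; pay $12,664.42 → $0.00
Total paid: $46,599.56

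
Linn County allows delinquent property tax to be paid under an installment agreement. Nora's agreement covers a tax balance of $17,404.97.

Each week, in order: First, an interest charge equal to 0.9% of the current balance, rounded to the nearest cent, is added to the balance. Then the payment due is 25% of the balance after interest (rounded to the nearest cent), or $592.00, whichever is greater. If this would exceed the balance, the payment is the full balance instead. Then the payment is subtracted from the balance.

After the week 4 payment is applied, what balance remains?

Week 1: opening $17,404.97; interest $156.64 → $17,561.61; payment $4,390.40; balance $13,171.21
Week 2: opening $13,171.21; interest $118.54 → $13,289.75; payment $3,322.44; balance $9,967.31
Week 3: opening $9,967.31; interest $89.71 → $10,057.02; payment $2,514.26; balance $7,542.76
Week 4: opening $7,542.76; interest $67.88 → $7,610.64; payment $1,902.66; balance $5,707.98

$5,707.98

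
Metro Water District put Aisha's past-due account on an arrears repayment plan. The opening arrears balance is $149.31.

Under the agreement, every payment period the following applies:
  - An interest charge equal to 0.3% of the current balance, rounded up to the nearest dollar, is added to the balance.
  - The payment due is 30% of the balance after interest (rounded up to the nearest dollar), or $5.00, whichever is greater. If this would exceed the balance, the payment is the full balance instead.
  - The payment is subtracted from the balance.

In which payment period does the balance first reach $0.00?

11

# | Opening | Interest | Payment | End bal
1 | $149.31 | $1.00 | $46.00 | $104.31
2 | $104.31 | $1.00 | $32.00 | $73.31
3 | $73.31 | $1.00 | $23.00 | $51.31
4 | $51.31 | $1.00 | $16.00 | $36.31
5 | $36.31 | $1.00 | $12.00 | $25.31
6 | $25.31 | $1.00 | $8.00 | $18.31
7 | $18.31 | $1.00 | $6.00 | $13.31
8 | $13.31 | $1.00 | $5.00 | $9.31
9 | $9.31 | $1.00 | $5.00 | $5.31
10 | $5.31 | $1.00 | $5.00 | $1.31
11 | $1.31 | $1.00 | $2.31 | $0.00
Balance reaches $0.00 in payment period 11.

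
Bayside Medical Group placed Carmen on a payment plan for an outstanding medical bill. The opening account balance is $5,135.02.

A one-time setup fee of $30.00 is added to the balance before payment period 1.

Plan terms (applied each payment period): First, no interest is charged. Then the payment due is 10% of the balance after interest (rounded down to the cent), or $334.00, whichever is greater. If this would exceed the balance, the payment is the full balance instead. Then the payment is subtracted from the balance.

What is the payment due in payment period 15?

$43.91

Payment period 1: opening $5,165.02; payment $516.50; balance $4,648.52
Payment period 2: opening $4,648.52; payment $464.85; balance $4,183.67
Payment period 3: opening $4,183.67; payment $418.36; balance $3,765.31
Payment period 4: opening $3,765.31; payment $376.53; balance $3,388.78
Payment period 5: opening $3,388.78; payment $338.87; balance $3,049.91
Payment period 6: opening $3,049.91; payment $334.00; balance $2,715.91
Payment period 7: opening $2,715.91; payment $334.00; balance $2,381.91
Payment period 8: opening $2,381.91; payment $334.00; balance $2,047.91
Payment period 9: opening $2,047.91; payment $334.00; balance $1,713.91
Payment period 10: opening $1,713.91; payment $334.00; balance $1,379.91
Payment period 11: opening $1,379.91; payment $334.00; balance $1,045.91
Payment period 12: opening $1,045.91; payment $334.00; balance $711.91
Payment period 13: opening $711.91; payment $334.00; balance $377.91
Payment period 14: opening $377.91; payment $334.00; balance $43.91
Payment period 15: opening $43.91; payment $43.91; balance $0.00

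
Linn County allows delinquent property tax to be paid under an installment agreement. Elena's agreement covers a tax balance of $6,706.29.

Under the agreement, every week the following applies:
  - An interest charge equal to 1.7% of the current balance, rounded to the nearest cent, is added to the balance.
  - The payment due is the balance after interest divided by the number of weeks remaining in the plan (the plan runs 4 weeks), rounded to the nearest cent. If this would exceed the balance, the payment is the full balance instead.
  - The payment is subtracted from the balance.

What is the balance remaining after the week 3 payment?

Week 1: $6,706.29 +$114.01 interest = $6,820.30; pay $1,705.08 → $5,115.22
Week 2: $5,115.22 +$86.96 interest = $5,202.18; pay $1,734.06 → $3,468.12
Week 3: $3,468.12 +$58.96 interest = $3,527.08; pay $1,763.54 → $1,763.54

$1,763.54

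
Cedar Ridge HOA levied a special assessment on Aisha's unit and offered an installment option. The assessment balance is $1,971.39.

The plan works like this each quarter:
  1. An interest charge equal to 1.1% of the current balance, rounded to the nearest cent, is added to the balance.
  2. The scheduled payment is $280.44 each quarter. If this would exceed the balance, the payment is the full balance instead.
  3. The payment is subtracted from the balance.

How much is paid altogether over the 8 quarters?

Quarter 1: $1,971.39 +$21.69 interest = $1,993.08; pay $280.44 → $1,712.64
Quarter 2: $1,712.64 +$18.84 interest = $1,731.48; pay $280.44 → $1,451.04
Quarter 3: $1,451.04 +$15.96 interest = $1,467.00; pay $280.44 → $1,186.56
Quarter 4: $1,186.56 +$13.05 interest = $1,199.61; pay $280.44 → $919.17
Quarter 5: $919.17 +$10.11 interest = $929.28; pay $280.44 → $648.84
Quarter 6: $648.84 +$7.14 interest = $655.98; pay $280.44 → $375.54
Quarter 7: $375.54 +$4.13 interest = $379.67; pay $280.44 → $99.23
Quarter 8: $99.23 +$1.09 interest = $100.32; pay $100.32 → $0.00
Total paid: $2,063.40

$2,063.40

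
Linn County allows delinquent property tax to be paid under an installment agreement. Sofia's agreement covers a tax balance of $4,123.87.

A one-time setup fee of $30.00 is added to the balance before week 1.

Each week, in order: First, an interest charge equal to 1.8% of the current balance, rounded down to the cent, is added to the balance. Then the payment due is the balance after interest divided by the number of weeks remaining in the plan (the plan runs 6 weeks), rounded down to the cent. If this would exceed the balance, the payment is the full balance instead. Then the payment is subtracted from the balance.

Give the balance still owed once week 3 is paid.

Week 1: opening $4,153.87; interest $74.76 → $4,228.63; payment $704.77; balance $3,523.86
Week 2: opening $3,523.86; interest $63.42 → $3,587.28; payment $717.45; balance $2,869.83
Week 3: opening $2,869.83; interest $51.65 → $2,921.48; payment $730.37; balance $2,191.11

$2,191.11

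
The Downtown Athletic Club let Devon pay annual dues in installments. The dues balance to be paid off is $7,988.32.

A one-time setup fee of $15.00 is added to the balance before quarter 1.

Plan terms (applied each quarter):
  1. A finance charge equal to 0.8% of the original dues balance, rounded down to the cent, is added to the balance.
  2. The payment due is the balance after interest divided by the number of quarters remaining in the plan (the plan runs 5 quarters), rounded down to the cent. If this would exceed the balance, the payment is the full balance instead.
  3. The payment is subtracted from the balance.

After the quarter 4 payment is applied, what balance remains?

Quarter 1: opening $8,003.32; interest $63.90 → $8,067.22; payment $1,613.44; balance $6,453.78
Quarter 2: opening $6,453.78; interest $63.90 → $6,517.68; payment $1,629.42; balance $4,888.26
Quarter 3: opening $4,888.26; interest $63.90 → $4,952.16; payment $1,650.72; balance $3,301.44
Quarter 4: opening $3,301.44; interest $63.90 → $3,365.34; payment $1,682.67; balance $1,682.67

$1,682.67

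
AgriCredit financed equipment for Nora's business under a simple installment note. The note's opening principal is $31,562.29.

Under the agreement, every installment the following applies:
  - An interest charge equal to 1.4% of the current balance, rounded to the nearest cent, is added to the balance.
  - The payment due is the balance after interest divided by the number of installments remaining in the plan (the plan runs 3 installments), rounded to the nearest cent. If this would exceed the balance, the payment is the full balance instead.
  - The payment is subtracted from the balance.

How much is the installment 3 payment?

Installment 1: opening $31,562.29; interest $441.87 → $32,004.16; payment $10,668.05; balance $21,336.11
Installment 2: opening $21,336.11; interest $298.71 → $21,634.82; payment $10,817.41; balance $10,817.41
Installment 3: opening $10,817.41; interest $151.44 → $10,968.85; payment $10,968.85; balance $0.00

$10,968.85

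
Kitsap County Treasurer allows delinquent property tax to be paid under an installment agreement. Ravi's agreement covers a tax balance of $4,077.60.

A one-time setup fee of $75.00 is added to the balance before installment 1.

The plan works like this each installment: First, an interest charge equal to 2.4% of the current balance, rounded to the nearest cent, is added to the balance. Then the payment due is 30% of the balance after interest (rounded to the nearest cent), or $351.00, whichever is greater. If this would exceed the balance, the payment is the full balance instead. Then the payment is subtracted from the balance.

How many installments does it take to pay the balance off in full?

8

Installment 1: opening $4,152.60; interest $99.66 → $4,252.26; payment $1,275.68; balance $2,976.58
Installment 2: opening $2,976.58; interest $71.44 → $3,048.02; payment $914.41; balance $2,133.61
Installment 3: opening $2,133.61; interest $51.21 → $2,184.82; payment $655.45; balance $1,529.37
Installment 4: opening $1,529.37; interest $36.70 → $1,566.07; payment $469.82; balance $1,096.25
Installment 5: opening $1,096.25; interest $26.31 → $1,122.56; payment $351.00; balance $771.56
Installment 6: opening $771.56; interest $18.52 → $790.08; payment $351.00; balance $439.08
Installment 7: opening $439.08; interest $10.54 → $449.62; payment $351.00; balance $98.62
Installment 8: opening $98.62; interest $2.37 → $100.99; payment $100.99; balance $0.00
Balance reaches $0.00 in installment 8.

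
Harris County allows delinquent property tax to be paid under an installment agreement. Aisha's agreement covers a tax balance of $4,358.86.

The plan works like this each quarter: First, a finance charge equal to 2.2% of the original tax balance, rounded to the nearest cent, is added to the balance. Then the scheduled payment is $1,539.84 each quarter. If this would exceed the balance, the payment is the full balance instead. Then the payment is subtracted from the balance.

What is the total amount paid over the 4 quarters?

# | Opening | Interest | Payment | End bal
1 | $4,358.86 | $95.89 | $1,539.84 | $2,914.91
2 | $2,914.91 | $95.89 | $1,539.84 | $1,470.96
3 | $1,470.96 | $95.89 | $1,539.84 | $27.01
4 | $27.01 | $95.89 | $122.90 | $0.00
Total paid: $4,742.42

$4,742.42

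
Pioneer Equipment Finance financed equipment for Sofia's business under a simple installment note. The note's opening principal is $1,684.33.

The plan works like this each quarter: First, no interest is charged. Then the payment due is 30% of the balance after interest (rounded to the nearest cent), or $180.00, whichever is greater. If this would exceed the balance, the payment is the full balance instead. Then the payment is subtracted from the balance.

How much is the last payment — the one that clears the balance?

$37.72

# | Opening | Payment | End bal
1 | $1,684.33 | $505.30 | $1,179.03
2 | $1,179.03 | $353.71 | $825.32
3 | $825.32 | $247.60 | $577.72
4 | $577.72 | $180.00 | $397.72
5 | $397.72 | $180.00 | $217.72
6 | $217.72 | $180.00 | $37.72
7 | $37.72 | $37.72 | $0.00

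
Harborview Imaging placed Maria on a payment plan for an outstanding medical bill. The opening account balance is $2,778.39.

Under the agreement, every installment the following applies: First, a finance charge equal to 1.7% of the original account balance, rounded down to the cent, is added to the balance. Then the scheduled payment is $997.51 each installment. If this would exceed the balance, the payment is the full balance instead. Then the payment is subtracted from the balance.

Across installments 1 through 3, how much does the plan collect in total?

Installment 1: $2,778.39 +$47.23 interest = $2,825.62; pay $997.51 → $1,828.11
Installment 2: $1,828.11 +$47.23 interest = $1,875.34; pay $997.51 → $877.83
Installment 3: $877.83 +$47.23 interest = $925.06; pay $925.06 → $0.00
Total paid: $2,920.08

$2,920.08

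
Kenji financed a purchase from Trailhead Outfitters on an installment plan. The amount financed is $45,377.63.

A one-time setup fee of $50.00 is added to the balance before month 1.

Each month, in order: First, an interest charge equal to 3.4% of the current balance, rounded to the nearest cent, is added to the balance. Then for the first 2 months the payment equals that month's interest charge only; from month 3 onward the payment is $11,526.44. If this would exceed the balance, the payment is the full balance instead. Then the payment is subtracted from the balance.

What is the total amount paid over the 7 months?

$52,728.19

Month 1: $45,427.63 +$1,544.54 interest = $46,972.17; pay $1,544.54 → $45,427.63
Month 2: $45,427.63 +$1,544.54 interest = $46,972.17; pay $1,544.54 → $45,427.63
Month 3: $45,427.63 +$1,544.54 interest = $46,972.17; pay $11,526.44 → $35,445.73
Month 4: $35,445.73 +$1,205.15 interest = $36,650.88; pay $11,526.44 → $25,124.44
Month 5: $25,124.44 +$854.23 interest = $25,978.67; pay $11,526.44 → $14,452.23
Month 6: $14,452.23 +$491.38 interest = $14,943.61; pay $11,526.44 → $3,417.17
Month 7: $3,417.17 +$116.18 interest = $3,533.35; pay $3,533.35 → $0.00
Total paid: $52,728.19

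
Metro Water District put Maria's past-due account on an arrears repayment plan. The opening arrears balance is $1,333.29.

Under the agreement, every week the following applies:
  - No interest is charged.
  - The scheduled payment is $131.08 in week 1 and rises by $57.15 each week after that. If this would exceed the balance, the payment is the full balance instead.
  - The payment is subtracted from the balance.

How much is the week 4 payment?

Week 1: opening $1,333.29; payment $131.08; balance $1,202.21
Week 2: opening $1,202.21; payment $188.23; balance $1,013.98
Week 3: opening $1,013.98; payment $245.38; balance $768.60
Week 4: opening $768.60; payment $302.53; balance $466.07

$302.53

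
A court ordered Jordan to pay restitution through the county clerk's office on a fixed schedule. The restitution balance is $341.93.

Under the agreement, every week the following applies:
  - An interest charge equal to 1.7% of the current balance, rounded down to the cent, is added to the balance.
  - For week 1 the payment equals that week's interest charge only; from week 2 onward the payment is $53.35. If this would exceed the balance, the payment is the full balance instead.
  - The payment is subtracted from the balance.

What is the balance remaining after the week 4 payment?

Week 1: $341.93 +$5.81 interest = $347.74; pay $5.81 → $341.93
Week 2: $341.93 +$5.81 interest = $347.74; pay $53.35 → $294.39
Week 3: $294.39 +$5.00 interest = $299.39; pay $53.35 → $246.04
Week 4: $246.04 +$4.18 interest = $250.22; pay $53.35 → $196.87

$196.87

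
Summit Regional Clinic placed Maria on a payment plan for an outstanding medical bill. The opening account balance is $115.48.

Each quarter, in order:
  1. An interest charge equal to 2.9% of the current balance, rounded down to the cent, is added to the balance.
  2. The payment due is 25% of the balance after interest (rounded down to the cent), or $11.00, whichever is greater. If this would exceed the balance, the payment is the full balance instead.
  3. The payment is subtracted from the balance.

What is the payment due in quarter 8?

$10.95

Quarter 1: $115.48 +$3.34 interest = $118.82; pay $29.70 → $89.12
Quarter 2: $89.12 +$2.58 interest = $91.70; pay $22.92 → $68.78
Quarter 3: $68.78 +$1.99 interest = $70.77; pay $17.69 → $53.08
Quarter 4: $53.08 +$1.53 interest = $54.61; pay $13.65 → $40.96
Quarter 5: $40.96 +$1.18 interest = $42.14; pay $11.00 → $31.14
Quarter 6: $31.14 +$0.90 interest = $32.04; pay $11.00 → $21.04
Quarter 7: $21.04 +$0.61 interest = $21.65; pay $11.00 → $10.65
Quarter 8: $10.65 +$0.30 interest = $10.95; pay $10.95 → $0.00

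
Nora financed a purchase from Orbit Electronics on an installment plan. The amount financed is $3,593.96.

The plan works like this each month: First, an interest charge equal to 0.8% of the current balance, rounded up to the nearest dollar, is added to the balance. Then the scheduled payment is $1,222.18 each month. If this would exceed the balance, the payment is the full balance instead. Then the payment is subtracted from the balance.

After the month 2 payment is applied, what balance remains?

Month 1: $3,593.96 +$29.00 interest = $3,622.96; pay $1,222.18 → $2,400.78
Month 2: $2,400.78 +$20.00 interest = $2,420.78; pay $1,222.18 → $1,198.60

$1,198.60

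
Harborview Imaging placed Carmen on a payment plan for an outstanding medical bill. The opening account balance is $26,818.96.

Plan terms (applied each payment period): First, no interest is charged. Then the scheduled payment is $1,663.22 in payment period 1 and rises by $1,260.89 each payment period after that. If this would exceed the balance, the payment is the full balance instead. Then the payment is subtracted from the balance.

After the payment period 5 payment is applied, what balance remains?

$5,893.96

Payment period 1: $26,818.96 − $1,663.22 → $25,155.74
Payment period 2: $25,155.74 − $2,924.11 → $22,231.63
Payment period 3: $22,231.63 − $4,185.00 → $18,046.63
Payment period 4: $18,046.63 − $5,445.89 → $12,600.74
Payment period 5: $12,600.74 − $6,706.78 → $5,893.96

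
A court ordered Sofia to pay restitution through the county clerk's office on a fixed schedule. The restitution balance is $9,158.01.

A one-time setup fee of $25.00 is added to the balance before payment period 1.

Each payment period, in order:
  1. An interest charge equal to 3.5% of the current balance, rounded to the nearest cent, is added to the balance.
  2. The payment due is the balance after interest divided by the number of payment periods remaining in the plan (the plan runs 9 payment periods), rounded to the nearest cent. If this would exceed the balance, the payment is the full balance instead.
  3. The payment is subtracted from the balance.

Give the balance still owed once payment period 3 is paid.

$6,787.58

Payment period 1: $9,183.01 +$321.41 interest = $9,504.42; pay $1,056.05 → $8,448.37
Payment period 2: $8,448.37 +$295.69 interest = $8,744.06; pay $1,093.01 → $7,651.05
Payment period 3: $7,651.05 +$267.79 interest = $7,918.84; pay $1,131.26 → $6,787.58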